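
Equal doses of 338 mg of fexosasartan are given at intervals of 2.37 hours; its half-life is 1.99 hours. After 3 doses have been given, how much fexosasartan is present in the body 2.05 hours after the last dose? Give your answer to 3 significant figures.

The 3 doses were given 6.79, 4.42, 2.05 hours ago.
Total = 338·(1/2)^(6.79/1.99) + 338·(1/2)^(4.42/1.99) + 338·(1/2)^(2.05/1.99)
      = 31.753 + 72.493 + 165.5 ≈ 269.75 mg.

270 mg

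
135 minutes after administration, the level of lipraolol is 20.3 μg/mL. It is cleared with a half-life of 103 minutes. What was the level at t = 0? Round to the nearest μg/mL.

50 μg/mL

Number of half-lives elapsed: n = 135/103 ≈ 1.3107.
A₀ = A × 2^n = 20.3 × 2^1.3107 = 20.3 × 2.4806 ≈ 50.356 μg/mL.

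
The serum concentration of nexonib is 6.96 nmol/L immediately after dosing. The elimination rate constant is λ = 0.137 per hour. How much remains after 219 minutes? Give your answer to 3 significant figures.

4.22 nmol/L

t½ = ln 2 / λ = 0.69315 / 0.137 ≈ 5.0595 hours.
Convert the elapsed time: 219 minutes = 3.65 hours.
Number of half-lives: n = 3.65/5.0595 ≈ 0.72142.
Remaining = 6.96 × (1/2)^0.72142 = 6.96 × 0.6065 ≈ 4.2212 nmol/L.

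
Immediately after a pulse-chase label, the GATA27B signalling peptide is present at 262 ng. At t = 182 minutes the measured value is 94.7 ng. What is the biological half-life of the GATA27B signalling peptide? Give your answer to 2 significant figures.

A/A₀ = 94.7/262 ≈ 0.36145.
n = log₂(2.7666) ≈ 1.4681 half-lives elapsed in 182 minutes.
t½ = 182/1.4681 ≈ 123.97 minutes.

120 minutes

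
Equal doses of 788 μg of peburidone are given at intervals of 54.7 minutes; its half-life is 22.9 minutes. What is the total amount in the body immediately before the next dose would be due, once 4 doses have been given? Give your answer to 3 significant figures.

The 4 doses were given 218.8, 164.1, 109.4, 54.7 minutes ago.
Total = 788·(1/2)^(218.8/22.9) + 788·(1/2)^(164.1/22.9) + 788·(1/2)^(109.4/22.9) + 788·(1/2)^(54.7/22.9)
      = 1.0479 + 5.4874 + 28.735 + 150.48 ≈ 185.75 μg.

186 μg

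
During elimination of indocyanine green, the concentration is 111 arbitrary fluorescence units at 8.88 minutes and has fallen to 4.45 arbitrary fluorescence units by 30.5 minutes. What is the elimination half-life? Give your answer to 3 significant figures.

4.66 minutes

Over Δt = 30.5 − 8.88 = 21.62 minutes, the level fell by a factor of 111/4.45 ≈ 24.944.
n = log₂(24.944) ≈ 4.6406 half-lives, so t½ = 21.62/4.6406 ≈ 4.6589 minutes.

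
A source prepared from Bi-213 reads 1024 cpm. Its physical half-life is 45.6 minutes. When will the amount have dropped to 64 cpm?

182.4 minutes

64/1024 = 1/16, so 4 half-lives have elapsed.
t = 4 × 45.6 = 182.4 minutes.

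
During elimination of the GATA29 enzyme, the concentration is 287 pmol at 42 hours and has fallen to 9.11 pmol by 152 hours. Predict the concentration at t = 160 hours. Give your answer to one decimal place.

7.1 pmol

Over Δt = 152 − 42 = 110 hours, the level fell by a factor of 287/9.11 ≈ 31.504.
n = log₂(31.504) ≈ 4.9775 half-lives, so t½ = 110/4.9775 ≈ 22.1 hours.
From t = 152 to t = 160: 9.11 × (1/2)^((160−152)/22.1) ≈ 7.0884 pmol.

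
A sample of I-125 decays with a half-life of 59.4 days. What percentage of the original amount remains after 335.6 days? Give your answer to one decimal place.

n = 335.6/59.4 ≈ 5.6498 half-lives.
Fraction remaining = (1/2)^5.6498 ≈ 0.019917, i.e. 1.9917%.

2.0%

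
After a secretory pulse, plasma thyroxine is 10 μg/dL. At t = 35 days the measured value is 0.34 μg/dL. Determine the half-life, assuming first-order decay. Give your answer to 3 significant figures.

A/A₀ = 0.34/10 ≈ 0.034.
n = log₂(29.412) ≈ 4.8783 half-lives elapsed in 35 days.
t½ = 35/4.8783 ≈ 7.1746 days.

7.17 days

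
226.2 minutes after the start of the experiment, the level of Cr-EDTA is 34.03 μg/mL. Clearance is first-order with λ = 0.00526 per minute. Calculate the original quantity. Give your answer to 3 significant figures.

112 μg/mL

t½ = ln 2 / λ = 0.69315 / 0.00526 ≈ 131.78 minutes.
Number of half-lives elapsed: n = 226.2/131.78 ≈ 1.7165.
A₀ = A × 2^n = 34.03 × 2^1.7165 = 34.03 × 3.2865 ≈ 111.84 μg/mL.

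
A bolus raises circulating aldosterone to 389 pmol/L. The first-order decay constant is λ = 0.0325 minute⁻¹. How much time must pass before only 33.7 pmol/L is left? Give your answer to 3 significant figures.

75.3 minutes

t½ = ln 2 / λ = 0.69315 / 0.0325 ≈ 21.328 minutes.
Fraction remaining = 33.7/389 ≈ 0.086632.
n = log₂(389/33.7) = ln(11.543)/ln 2 ≈ 3.5289 half-lives.
t = n × t½ = 3.5289 × 21.328 ≈ 75.264 minutes.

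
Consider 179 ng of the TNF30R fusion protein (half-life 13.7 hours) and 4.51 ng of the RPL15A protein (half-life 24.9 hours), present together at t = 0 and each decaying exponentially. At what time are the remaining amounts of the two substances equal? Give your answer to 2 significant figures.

160 hours

Set 179·(1/2)^(t/13.7) = 4.51·(1/2)^(t/24.9).
Taking log₂: log₂(179/4.51) = t·(1/13.7 − 1/24.9).
log₂(39.69) = 5.3107; 1/13.7 − 1/24.9 = 0.032832.
t = 5.3107 / 0.032832 ≈ 161.75 hours.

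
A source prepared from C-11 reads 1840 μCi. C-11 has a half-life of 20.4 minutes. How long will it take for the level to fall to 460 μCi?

40.8 minutes

460/1840 = 1/4, so 2 half-lives have elapsed.
t = 2 × 20.4 = 40.8 minutes.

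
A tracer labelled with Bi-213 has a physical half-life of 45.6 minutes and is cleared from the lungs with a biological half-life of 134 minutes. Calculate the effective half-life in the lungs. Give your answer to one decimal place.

1/t_eff = 1/t_phys + 1/t_biol = 1/45.6 + 1/134 = 0.029393 per minute.
t_eff = 45.6 × 134 / (45.6 + 134) ≈ 34.022 minutes.

34.0 minutes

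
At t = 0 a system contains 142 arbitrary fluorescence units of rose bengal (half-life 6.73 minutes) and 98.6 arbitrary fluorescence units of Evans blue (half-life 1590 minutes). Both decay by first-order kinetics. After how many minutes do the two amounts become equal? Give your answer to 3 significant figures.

3.56 minutes

Set 142·(1/2)^(t/6.73) = 98.6·(1/2)^(t/1590).
Taking log₂: log₂(142/98.6) = t·(1/6.73 − 1/1590).
log₂(1.4402) = 0.52623; 1/6.73 − 1/1590 = 0.14796.
t = 0.52623 / 0.14796 ≈ 3.5566 minutes.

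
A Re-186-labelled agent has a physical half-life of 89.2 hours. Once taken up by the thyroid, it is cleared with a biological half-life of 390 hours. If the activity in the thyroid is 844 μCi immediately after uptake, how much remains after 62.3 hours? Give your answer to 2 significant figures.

1/t_eff = 1/t_phys + 1/t_biol = 1/89.2 + 1/390 = 0.013775 per hour.
t_eff = 89.2 × 390 / (89.2 + 390) ≈ 72.596 hours.
Remaining = 844 × (1/2)^(62.3/72.596) = 844 × (1/2)^0.85817 ≈ 465.59 μCi.

470 μCi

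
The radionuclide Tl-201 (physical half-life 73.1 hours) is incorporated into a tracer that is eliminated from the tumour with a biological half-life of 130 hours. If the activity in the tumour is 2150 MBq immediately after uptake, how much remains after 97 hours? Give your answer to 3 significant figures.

511 MBq

1/t_eff = 1/t_phys + 1/t_biol = 1/73.1 + 1/130 = 0.021372 per hour.
t_eff = 73.1 × 130 / (73.1 + 130) ≈ 46.79 hours.
Remaining = 2150 × (1/2)^(97/46.79) = 2150 × (1/2)^2.0731 ≈ 510.94 MBq.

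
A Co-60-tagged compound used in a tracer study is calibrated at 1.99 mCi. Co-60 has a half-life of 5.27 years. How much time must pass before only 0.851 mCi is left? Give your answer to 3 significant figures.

Fraction remaining = 0.851/1.99 ≈ 0.42764.
n = log₂(1.99/0.851) = ln(2.3384)/ln 2 ≈ 1.2255 half-lives.
t = n × t½ = 1.2255 × 5.27 ≈ 6.4586 years.

6.46 years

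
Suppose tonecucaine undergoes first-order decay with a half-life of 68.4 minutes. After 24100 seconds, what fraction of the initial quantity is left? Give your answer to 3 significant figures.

0.0171

24100 seconds = 401.667 minutes.
n = 401.667/68.4 ≈ 5.8723 half-lives.
Fraction remaining = (1/2)^5.8723 ≈ 0.017071.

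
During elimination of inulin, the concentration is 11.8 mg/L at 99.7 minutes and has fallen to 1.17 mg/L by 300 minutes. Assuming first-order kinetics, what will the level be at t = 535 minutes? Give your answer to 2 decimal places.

Over Δt = 300 − 99.7 = 200.3 minutes, the level fell by a factor of 11.8/1.17 ≈ 10.085.
n = log₂(10.085) ≈ 3.3342 half-lives, so t½ = 200.3/3.3342 ≈ 60.074 minutes.
From t = 300 to t = 535: 1.17 × (1/2)^((535−300)/60.074) ≈ 0.077734 mg/L.

0.08 mg/L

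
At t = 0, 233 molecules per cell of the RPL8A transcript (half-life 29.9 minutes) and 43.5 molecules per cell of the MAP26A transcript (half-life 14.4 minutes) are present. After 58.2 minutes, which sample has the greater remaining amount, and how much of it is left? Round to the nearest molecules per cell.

RPL8A transcript: 233 × (1/2)^1.9465 ≈ 60.451 molecules per cell.
MAP26A transcript: 43.5 × (1/2)^4.0417 ≈ 2.6414 molecules per cell.
RPL8A transcript has more remaining, at ≈ 60.451 molecules per cell.

RPL8A transcript, 60 molecules per cell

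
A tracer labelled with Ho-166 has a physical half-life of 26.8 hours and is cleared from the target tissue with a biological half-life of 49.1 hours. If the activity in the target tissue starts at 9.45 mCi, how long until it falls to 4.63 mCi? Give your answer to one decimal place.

17.8 hours

1/t_eff = 1/t_phys + 1/t_biol = 1/26.8 + 1/49.1 = 0.05768 per hour.
t_eff = 26.8 × 49.1 / (26.8 + 49.1) ≈ 17.337 hours.
n = log₂(9.45/4.63) ≈ 1.0293; t = 1.0293 × 17.337 ≈ 17.845 hours.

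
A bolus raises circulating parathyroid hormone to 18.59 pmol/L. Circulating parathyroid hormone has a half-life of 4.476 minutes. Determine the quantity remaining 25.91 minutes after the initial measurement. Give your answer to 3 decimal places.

Number of half-lives: n = 25.91/4.476 ≈ 5.7887.
Remaining = 18.59 × (1/2)^5.7887 = 18.59 × 0.01809 ≈ 0.3363 pmol/L.

0.336 pmol/L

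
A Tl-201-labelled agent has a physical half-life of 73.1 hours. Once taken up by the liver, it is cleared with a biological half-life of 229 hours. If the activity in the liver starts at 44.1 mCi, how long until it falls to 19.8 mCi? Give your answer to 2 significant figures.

1/t_eff = 1/t_phys + 1/t_biol = 1/73.1 + 1/229 = 0.018047 per hour.
t_eff = 73.1 × 229 / (73.1 + 229) ≈ 55.412 hours.
n = log₂(44.1/19.8) ≈ 1.1553; t = 1.1553 × 55.412 ≈ 64.016 hours.

64 hours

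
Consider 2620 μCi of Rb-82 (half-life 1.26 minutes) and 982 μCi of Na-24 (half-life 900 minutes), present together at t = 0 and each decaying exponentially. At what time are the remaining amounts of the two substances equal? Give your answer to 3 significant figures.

1.79 minutes

Set 2620·(1/2)^(t/1.26) = 982·(1/2)^(t/900).
Taking log₂: log₂(2620/982) = t·(1/1.26 − 1/900).
log₂(2.668) = 1.4158; 1/1.26 − 1/900 = 0.79254.
t = 1.4158 / 0.79254 ≈ 1.7864 minutes.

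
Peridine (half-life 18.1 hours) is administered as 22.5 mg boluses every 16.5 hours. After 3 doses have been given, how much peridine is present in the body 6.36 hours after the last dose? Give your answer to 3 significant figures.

The 3 doses were given 39.36, 22.86, 6.36 hours ago.
Total = 22.5·(1/2)^(39.36/18.1) + 22.5·(1/2)^(22.86/18.1) + 22.5·(1/2)^(6.36/18.1)
      = 4.9839 + 9.3753 + 17.636 ≈ 31.995 mg.

32.0 mg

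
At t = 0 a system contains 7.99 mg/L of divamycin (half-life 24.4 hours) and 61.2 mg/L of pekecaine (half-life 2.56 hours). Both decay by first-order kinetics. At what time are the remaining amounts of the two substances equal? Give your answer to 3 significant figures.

Set 7.99·(1/2)^(t/24.4) = 61.2·(1/2)^(t/2.56).
Taking log₂: log₂(7.99/61.2) = t·(1/24.4 − 1/2.56).
log₂(0.13056) = -2.9373; 1/24.4 − 1/2.56 = -0.34964.
t = -2.9373 / -0.34964 ≈ 8.4008 hours.

8.40 hours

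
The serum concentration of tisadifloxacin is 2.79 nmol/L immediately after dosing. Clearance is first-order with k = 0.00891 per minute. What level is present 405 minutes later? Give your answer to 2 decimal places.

0.08 nmol/L

t½ = ln 2 / k = 0.69315 / 0.00891 ≈ 77.794 minutes.
Number of half-lives: n = 405/77.794 ≈ 5.206.
Remaining = 2.79 × (1/2)^5.206 = 2.79 × 0.027091 ≈ 0.075584 nmol/L.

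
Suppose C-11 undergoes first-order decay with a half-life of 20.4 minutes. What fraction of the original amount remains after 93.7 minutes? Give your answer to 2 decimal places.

0.04

n = 93.7/20.4 ≈ 4.5931 half-lives.
Fraction remaining = (1/2)^4.5931 ≈ 0.041431.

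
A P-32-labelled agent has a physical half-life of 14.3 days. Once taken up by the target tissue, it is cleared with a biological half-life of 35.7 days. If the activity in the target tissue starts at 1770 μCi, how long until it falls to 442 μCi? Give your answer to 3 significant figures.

1/t_eff = 1/t_phys + 1/t_biol = 1/14.3 + 1/35.7 = 0.097941 per day.
t_eff = 14.3 × 35.7 / (14.3 + 35.7) ≈ 10.21 days.
n = log₂(1770/442) ≈ 2.0016; t = 2.0016 × 10.21 ≈ 20.437 days.

20.4 days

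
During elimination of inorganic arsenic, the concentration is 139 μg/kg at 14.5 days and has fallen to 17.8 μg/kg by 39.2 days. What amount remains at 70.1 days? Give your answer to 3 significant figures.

1.36 μg/kg

Over Δt = 39.2 − 14.5 = 24.7 days, the level fell by a factor of 139/17.8 ≈ 7.809.
n = log₂(7.809) ≈ 2.9651 half-lives, so t½ = 24.7/2.9651 ≈ 8.3301 days.
From t = 39.2 to t = 70.1: 17.8 × (1/2)^((70.1−39.2)/8.3301) ≈ 1.3607 μg/kg.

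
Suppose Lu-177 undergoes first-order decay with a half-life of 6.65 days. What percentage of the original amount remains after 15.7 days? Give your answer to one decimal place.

n = 15.7/6.65 ≈ 2.3609 half-lives.
Fraction remaining = (1/2)^2.3609 ≈ 0.19467, i.e. 19.467%.

19.5%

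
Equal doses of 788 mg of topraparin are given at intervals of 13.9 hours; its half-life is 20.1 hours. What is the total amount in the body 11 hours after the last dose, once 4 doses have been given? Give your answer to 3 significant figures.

The 4 doses were given 52.7, 38.8, 24.9, 11 hours ago.
Total = 788·(1/2)^(52.7/20.1) + 788·(1/2)^(38.8/20.1) + 788·(1/2)^(24.9/20.1) + 788·(1/2)^(11/20.1)
      = 128.01 + 206.74 + 333.89 + 539.24 ≈ 1207.9 mg.

1210 mg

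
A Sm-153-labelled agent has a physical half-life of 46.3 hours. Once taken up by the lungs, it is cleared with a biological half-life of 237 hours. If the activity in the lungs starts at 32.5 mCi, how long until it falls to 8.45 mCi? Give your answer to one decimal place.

75.3 hours

1/t_eff = 1/t_phys + 1/t_biol = 1/46.3 + 1/237 = 0.025818 per hour.
t_eff = 46.3 × 237 / (46.3 + 237) ≈ 38.733 hours.
n = log₂(32.5/8.45) ≈ 1.9434; t = 1.9434 × 38.733 ≈ 75.275 hours.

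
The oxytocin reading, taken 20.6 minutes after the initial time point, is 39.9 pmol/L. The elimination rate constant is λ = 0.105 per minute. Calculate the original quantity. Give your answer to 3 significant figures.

t½ = ln 2 / λ = 0.69315 / 0.105 ≈ 6.6014 minutes.
Number of half-lives elapsed: n = 20.6/6.6014 ≈ 3.1205.
A₀ = A × 2^n = 39.9 × 2^3.1205 = 39.9 × 8.6972 ≈ 347.02 pmol/L.

347 pmol/L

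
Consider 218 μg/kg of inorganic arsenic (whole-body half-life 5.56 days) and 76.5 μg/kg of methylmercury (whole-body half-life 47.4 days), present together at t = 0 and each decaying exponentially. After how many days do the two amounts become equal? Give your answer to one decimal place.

9.5 days

Set 218·(1/2)^(t/5.56) = 76.5·(1/2)^(t/47.4).
Taking log₂: log₂(218/76.5) = t·(1/5.56 − 1/47.4).
log₂(2.8497) = 1.5108; 1/5.56 − 1/47.4 = 0.15876.
t = 1.5108 / 0.15876 ≈ 9.5163 days.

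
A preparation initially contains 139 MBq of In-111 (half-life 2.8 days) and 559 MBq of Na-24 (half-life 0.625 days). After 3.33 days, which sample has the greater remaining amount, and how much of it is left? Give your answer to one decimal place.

In-111, 61.0 MBq

In-111: 139 × (1/2)^1.1893 ≈ 60.954 MBq.
Na-24: 559 × (1/2)^5.328 ≈ 13.916 MBq.
In-111 has more remaining, at ≈ 60.954 MBq.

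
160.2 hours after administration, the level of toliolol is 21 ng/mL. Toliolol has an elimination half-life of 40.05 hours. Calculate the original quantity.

336 ng/mL

Number of half-lives elapsed: n = 160.2/40.05 ≈ 4.
A₀ = A × 2^n = 21 × 2^4 = 21 × 16 ≈ 336 ng/mL.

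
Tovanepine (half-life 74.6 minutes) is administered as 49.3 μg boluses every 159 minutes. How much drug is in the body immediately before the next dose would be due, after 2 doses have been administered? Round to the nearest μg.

The 2 doses were given 318, 159 minutes ago.
Total = 49.3·(1/2)^(318/74.6) + 49.3·(1/2)^(159/74.6)
      = 2.5682 + 11.252 ≈ 13.821 μg.

14 μg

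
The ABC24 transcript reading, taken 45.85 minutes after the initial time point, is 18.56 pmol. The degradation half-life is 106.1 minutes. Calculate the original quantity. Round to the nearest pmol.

25 pmol

Number of half-lives elapsed: n = 45.85/106.1 ≈ 0.43214.
A₀ = A × 2^n = 18.56 × 2^0.43214 = 18.56 × 1.3492 ≈ 25.042 pmol.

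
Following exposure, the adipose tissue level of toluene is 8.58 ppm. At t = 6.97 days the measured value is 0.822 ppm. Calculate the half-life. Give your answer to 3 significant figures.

2.06 days

A/A₀ = 0.822/8.58 ≈ 0.095804.
n = log₂(10.438) ≈ 3.3838 half-lives elapsed in 6.97 days.
t½ = 6.97/3.3838 ≈ 2.0598 days.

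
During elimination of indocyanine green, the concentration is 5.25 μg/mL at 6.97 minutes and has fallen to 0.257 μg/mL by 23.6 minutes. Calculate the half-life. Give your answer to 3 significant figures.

Over Δt = 23.6 − 6.97 = 16.63 minutes, the level fell by a factor of 5.25/0.257 ≈ 20.428.
n = log₂(20.428) ≈ 4.3525 half-lives, so t½ = 16.63/4.3525 ≈ 3.8208 minutes.

3.82 minutes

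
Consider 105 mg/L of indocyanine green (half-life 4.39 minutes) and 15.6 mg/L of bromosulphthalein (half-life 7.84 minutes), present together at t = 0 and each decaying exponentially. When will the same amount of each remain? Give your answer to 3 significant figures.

Set 105·(1/2)^(t/4.39) = 15.6·(1/2)^(t/7.84).
Taking log₂: log₂(105/15.6) = t·(1/4.39 − 1/7.84).
log₂(6.7308) = 2.7508; 1/4.39 − 1/7.84 = 0.10024.
t = 2.7508 / 0.10024 ≈ 27.442 minutes.

27.4 minutes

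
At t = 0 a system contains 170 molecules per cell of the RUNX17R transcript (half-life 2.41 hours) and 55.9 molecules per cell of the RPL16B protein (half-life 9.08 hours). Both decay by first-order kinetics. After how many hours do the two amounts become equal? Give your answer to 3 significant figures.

5.26 hours

Set 170·(1/2)^(t/2.41) = 55.9·(1/2)^(t/9.08).
Taking log₂: log₂(170/55.9) = t·(1/2.41 − 1/9.08).
log₂(3.0411) = 1.6046; 1/2.41 − 1/9.08 = 0.30481.
t = 1.6046 / 0.30481 ≈ 5.2644 hours.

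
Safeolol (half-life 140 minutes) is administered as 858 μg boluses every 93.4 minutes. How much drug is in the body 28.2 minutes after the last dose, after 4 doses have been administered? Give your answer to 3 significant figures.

1700 μg

The 4 doses were given 308.4, 215, 121.6, 28.2 minutes ago.
Total = 858·(1/2)^(308.4/140) + 858·(1/2)^(215/140) + 858·(1/2)^(121.6/140) + 858·(1/2)^(28.2/140)
      = 186.36 + 295.93 + 469.92 + 746.19 ≈ 1698.4 μg.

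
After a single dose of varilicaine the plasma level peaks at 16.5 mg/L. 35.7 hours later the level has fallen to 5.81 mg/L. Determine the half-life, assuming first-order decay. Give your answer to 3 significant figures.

23.7 hours

A/A₀ = 5.81/16.5 ≈ 0.35212.
n = log₂(2.8399) ≈ 1.5059 half-lives elapsed in 35.7 hours.
t½ = 35.7/1.5059 ≈ 23.707 hours.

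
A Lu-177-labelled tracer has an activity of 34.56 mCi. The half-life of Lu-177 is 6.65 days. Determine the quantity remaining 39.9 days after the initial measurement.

Elapsed time is 6 half-lives (39.9/6.65).
Each half-life halves the amount: 34.56 × (1/2)^6 = 34.56/64 = 0.54 mCi.

0.54 mCi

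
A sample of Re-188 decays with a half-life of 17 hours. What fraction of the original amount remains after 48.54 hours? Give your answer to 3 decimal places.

0.138

n = 48.54/17 ≈ 2.8553 half-lives.
Fraction remaining = (1/2)^2.8553 ≈ 0.13819.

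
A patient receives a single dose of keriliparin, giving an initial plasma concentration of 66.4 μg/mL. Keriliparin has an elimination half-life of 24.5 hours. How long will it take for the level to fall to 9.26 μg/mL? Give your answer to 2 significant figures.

Fraction remaining = 9.26/66.4 ≈ 0.13946.
n = log₂(66.4/9.26) = ln(7.1706)/ln 2 ≈ 2.8421 half-lives.
t = n × t½ = 2.8421 × 24.5 ≈ 69.631 hours.

70 hours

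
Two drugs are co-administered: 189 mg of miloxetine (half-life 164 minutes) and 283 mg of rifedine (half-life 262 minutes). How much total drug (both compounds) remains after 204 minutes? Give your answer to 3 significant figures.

miloxetine: 189 × (1/2)^(204/164) = 189 × (1/2)^1.2439 ≈ 79.801 mg.
rifedine: 283 × (1/2)^(204/262) = 283 × (1/2)^0.77863 ≈ 164.97 mg.
Total = 79.801 + 164.97 ≈ 244.77 mg.

245 mg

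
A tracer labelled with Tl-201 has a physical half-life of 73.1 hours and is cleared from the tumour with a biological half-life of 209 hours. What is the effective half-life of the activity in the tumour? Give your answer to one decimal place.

1/t_eff = 1/t_phys + 1/t_biol = 1/73.1 + 1/209 = 0.018465 per hour.
t_eff = 73.1 × 209 / (73.1 + 209) ≈ 54.158 hours.

54.2 hours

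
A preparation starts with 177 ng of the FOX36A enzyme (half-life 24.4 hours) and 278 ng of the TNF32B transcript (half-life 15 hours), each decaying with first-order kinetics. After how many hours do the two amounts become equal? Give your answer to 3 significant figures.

Set 177·(1/2)^(t/24.4) = 278·(1/2)^(t/15).
Taking log₂: log₂(177/278) = t·(1/24.4 − 1/15).
log₂(0.63669) = -0.65134; 1/24.4 − 1/15 = -0.025683.
t = -0.65134 / -0.025683 ≈ 25.361 hours.

25.4 hours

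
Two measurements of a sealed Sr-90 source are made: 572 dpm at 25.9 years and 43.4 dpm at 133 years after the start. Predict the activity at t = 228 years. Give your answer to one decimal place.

4.4 dpm

Over Δt = 133 − 25.9 = 107.1 years, the level fell by a factor of 572/43.4 ≈ 13.18.
n = log₂(13.18) ≈ 3.7202 half-lives, so t½ = 107.1/3.7202 ≈ 28.788 years.
From t = 133 to t = 228: 43.4 × (1/2)^((228−133)/28.788) ≈ 4.4067 dpm.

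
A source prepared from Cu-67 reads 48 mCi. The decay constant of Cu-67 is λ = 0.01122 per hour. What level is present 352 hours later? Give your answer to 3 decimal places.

t½ = ln 2 / λ = 0.69315 / 0.01122 ≈ 61.778 hours.
Number of half-lives: n = 352/61.778 ≈ 5.6978.
Remaining = 48 × (1/2)^5.6978 = 48 × 0.019265 ≈ 0.92474 mCi.

0.925 mCi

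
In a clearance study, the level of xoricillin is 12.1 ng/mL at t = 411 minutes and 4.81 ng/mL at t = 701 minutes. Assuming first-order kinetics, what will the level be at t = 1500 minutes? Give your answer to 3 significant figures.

0.379 ng/mL

Over Δt = 701 − 411 = 290 minutes, the level fell by a factor of 12.1/4.81 ≈ 2.5156.
n = log₂(2.5156) ≈ 1.3309 half-lives, so t½ = 290/1.3309 ≈ 217.9 minutes.
From t = 701 to t = 1500: 4.81 × (1/2)^((1500−701)/217.9) ≈ 0.37871 ng/mL.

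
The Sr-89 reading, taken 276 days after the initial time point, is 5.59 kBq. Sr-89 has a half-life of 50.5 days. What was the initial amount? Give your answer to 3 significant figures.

247 kBq

Number of half-lives elapsed: n = 276/50.5 ≈ 5.4653.
A₀ = A × 2^n = 5.59 × 2^5.4653 = 5.59 × 44.181 ≈ 246.97 kBq.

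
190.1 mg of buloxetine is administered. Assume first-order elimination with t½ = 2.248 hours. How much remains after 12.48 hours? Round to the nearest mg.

4 mg

Number of half-lives: n = 12.48/2.248 ≈ 5.5516.
Remaining = 190.1 × (1/2)^5.5516 = 190.1 × 0.021321 ≈ 4.0531 mg.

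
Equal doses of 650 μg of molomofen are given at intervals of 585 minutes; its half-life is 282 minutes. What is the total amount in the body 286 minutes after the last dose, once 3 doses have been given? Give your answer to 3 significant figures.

416 μg

The 3 doses were given 1456, 871, 286 minutes ago.
Total = 650·(1/2)^(1456/282) + 650·(1/2)^(871/282) + 650·(1/2)^(286/282)
      = 18.141 + 76.408 + 321.82 ≈ 416.37 μg.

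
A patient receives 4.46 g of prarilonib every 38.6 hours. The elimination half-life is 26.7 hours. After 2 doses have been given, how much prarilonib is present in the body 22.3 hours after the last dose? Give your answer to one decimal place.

3.4 g

The 2 doses were given 60.9, 22.3 hours ago.
Total = 4.46·(1/2)^(60.9/26.7) + 4.46·(1/2)^(22.3/26.7)
      = 0.91773 + 2.4998 ≈ 3.4176 g.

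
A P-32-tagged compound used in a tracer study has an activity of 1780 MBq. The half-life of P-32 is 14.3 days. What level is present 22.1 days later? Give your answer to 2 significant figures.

610 MBq

Number of half-lives: n = 22.1/14.3 ≈ 1.5455.
Remaining = 1780 × (1/2)^1.5455 = 1780 × 0.34259 ≈ 609.81 MBq.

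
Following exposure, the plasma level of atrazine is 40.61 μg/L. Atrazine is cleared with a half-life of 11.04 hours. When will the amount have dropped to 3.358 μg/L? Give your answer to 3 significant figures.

Fraction remaining = 3.358/40.61 ≈ 0.082689.
n = log₂(40.61/3.358) = ln(12.094)/ln 2 ≈ 3.5962 half-lives.
t = n × t½ = 3.5962 × 11.04 ≈ 39.702 hours.

39.7 hours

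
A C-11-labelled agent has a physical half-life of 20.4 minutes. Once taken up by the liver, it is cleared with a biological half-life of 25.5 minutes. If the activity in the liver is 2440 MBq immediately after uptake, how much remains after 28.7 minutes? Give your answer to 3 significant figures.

1/t_eff = 1/t_phys + 1/t_biol = 1/20.4 + 1/25.5 = 0.088235 per minute.
t_eff = 20.4 × 25.5 / (20.4 + 25.5) ≈ 11.333 minutes.
Remaining = 2440 × (1/2)^(28.7/11.333) = 2440 × (1/2)^2.5324 ≈ 421.77 MBq.

422 MBq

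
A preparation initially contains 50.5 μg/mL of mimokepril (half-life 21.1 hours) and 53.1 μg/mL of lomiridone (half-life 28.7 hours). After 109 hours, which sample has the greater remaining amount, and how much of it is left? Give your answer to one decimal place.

lomiridone, 3.8 μg/mL

mimokepril: 50.5 × (1/2)^5.1659 ≈ 1.4067 μg/mL.
lomiridone: 53.1 × (1/2)^3.7979 ≈ 3.8178 μg/mL.
Lomiridone has more remaining, at ≈ 3.8178 μg/mL.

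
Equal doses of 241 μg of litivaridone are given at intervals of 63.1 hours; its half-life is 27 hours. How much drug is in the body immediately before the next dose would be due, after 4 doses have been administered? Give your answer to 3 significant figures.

The 4 doses were given 252.4, 189.3, 126.2, 63.1 hours ago.
Total = 241·(1/2)^(252.4/27) + 241·(1/2)^(189.3/27) + 241·(1/2)^(126.2/27) + 241·(1/2)^(63.1/27)
      = 0.36978 + 1.8684 + 9.4402 + 47.698 ≈ 59.376 μg.

59.4 μg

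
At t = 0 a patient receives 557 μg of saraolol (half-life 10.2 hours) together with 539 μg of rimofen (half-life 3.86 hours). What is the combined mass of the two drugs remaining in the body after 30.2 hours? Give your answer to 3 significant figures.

saraolol: 557 × (1/2)^(30.2/10.2) = 557 × (1/2)^2.9608 ≈ 71.544 μg.
rimofen: 539 × (1/2)^(30.2/3.86) = 539 × (1/2)^7.8238 ≈ 2.3789 μg.
Total = 71.544 + 2.3789 ≈ 73.922 μg.

73.9 μg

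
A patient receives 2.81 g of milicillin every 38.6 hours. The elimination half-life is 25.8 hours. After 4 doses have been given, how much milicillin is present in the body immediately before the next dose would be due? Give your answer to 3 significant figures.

The 4 doses were given 154.4, 115.8, 77.2, 38.6 hours ago.
Total = 2.81·(1/2)^(154.4/25.8) + 2.81·(1/2)^(115.8/25.8) + 2.81·(1/2)^(77.2/25.8) + 2.81·(1/2)^(38.6/25.8)
      = 0.044381 + 0.12519 + 0.35314 + 0.99616 ≈ 1.5189 g.

1.52 g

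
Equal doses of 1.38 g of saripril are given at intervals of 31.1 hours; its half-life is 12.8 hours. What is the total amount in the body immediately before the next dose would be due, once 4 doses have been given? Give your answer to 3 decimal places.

The 4 doses were given 124.4, 93.3, 62.2, 31.1 hours ago.
Total = 1.38·(1/2)^(124.4/12.8) + 1.38·(1/2)^(93.3/12.8) + 1.38·(1/2)^(62.2/12.8) + 1.38·(1/2)^(31.1/12.8)
      = 0.0016377 + 0.0088237 + 0.04754 + 0.25614 ≈ 0.31414 g.

0.314 g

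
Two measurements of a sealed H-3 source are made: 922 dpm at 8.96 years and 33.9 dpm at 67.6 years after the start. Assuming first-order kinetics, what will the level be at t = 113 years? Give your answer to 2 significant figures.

2.6 dpm

Over Δt = 67.6 − 8.96 = 58.64 years, the level fell by a factor of 922/33.9 ≈ 27.198.
n = log₂(27.198) ≈ 4.7654 half-lives, so t½ = 58.64/4.7654 ≈ 12.305 years.
From t = 67.6 to t = 113: 33.9 × (1/2)^((113−67.6)/12.305) ≈ 2.6276 dpm.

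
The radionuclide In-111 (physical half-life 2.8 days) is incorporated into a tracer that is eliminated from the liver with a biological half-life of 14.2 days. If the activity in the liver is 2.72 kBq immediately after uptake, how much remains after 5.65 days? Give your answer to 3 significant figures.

0.510 kBq

1/t_eff = 1/t_phys + 1/t_biol = 1/2.8 + 1/14.2 = 0.42757 per day.
t_eff = 2.8 × 14.2 / (2.8 + 14.2) ≈ 2.3388 days.
Remaining = 2.72 × (1/2)^(5.65/2.3388) = 2.72 × (1/2)^2.4157 ≈ 0.50975 kBq.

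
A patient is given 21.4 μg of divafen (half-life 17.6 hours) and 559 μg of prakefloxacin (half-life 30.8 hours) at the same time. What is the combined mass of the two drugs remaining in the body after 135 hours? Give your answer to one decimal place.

divafen: 21.4 × (1/2)^(135/17.6) = 21.4 × (1/2)^7.6705 ≈ 0.10505 μg.
prakefloxacin: 559 × (1/2)^(135/30.8) = 559 × (1/2)^4.3831 ≈ 26.789 μg.
Total = 0.10505 + 26.789 ≈ 26.894 μg.

26.9 μg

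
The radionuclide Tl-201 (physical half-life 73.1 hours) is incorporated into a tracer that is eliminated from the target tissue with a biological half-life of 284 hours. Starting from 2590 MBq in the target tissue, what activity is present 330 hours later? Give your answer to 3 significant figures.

50.6 MBq

1/t_eff = 1/t_phys + 1/t_biol = 1/73.1 + 1/284 = 0.017201 per hour.
t_eff = 73.1 × 284 / (73.1 + 284) ≈ 58.136 hours.
Remaining = 2590 × (1/2)^(330/58.136) = 2590 × (1/2)^5.6763 ≈ 50.647 MBq.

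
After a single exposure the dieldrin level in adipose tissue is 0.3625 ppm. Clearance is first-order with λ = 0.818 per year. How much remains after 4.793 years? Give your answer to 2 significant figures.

t½ = ln 2 / λ = 0.69315 / 0.818 ≈ 0.84737 years.
Number of half-lives: n = 4.793/0.84737 ≈ 5.6563.
Remaining = 0.3625 × (1/2)^5.6563 = 0.3625 × 0.019828 ≈ 0.0071876 ppm.

0.0072 ppm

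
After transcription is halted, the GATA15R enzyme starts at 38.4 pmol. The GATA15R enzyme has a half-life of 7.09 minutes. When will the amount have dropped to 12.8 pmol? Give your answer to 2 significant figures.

11 minutes

Fraction remaining = 12.8/38.4 ≈ 0.33333.
n = log₂(38.4/12.8) = ln(3)/ln 2 ≈ 1.585 half-lives.
t = n × t½ = 1.585 × 7.09 ≈ 11.237 minutes.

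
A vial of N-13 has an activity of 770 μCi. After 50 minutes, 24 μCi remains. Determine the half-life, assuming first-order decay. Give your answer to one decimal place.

10.0 minutes

A/A₀ = 24/770 ≈ 0.031169.
n = log₂(32.083) ≈ 5.0038 half-lives elapsed in 50 minutes.
t½ = 50/5.0038 ≈ 9.9925 minutes.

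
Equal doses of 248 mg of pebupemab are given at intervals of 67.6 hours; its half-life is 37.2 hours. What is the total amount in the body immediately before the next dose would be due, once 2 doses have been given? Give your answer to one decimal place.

90.3 mg

The 2 doses were given 135.2, 67.6 hours ago.
Total = 248·(1/2)^(135.2/37.2) + 248·(1/2)^(67.6/37.2)
      = 19.97 + 70.375 ≈ 90.345 mg.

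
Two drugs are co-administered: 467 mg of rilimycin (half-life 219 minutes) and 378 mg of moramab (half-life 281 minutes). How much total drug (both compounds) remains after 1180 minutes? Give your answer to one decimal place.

31.7 mg

rilimycin: 467 × (1/2)^(1180/219) = 467 × (1/2)^5.3881 ≈ 11.151 mg.
moramab: 378 × (1/2)^(1180/281) = 378 × (1/2)^4.1993 ≈ 20.577 mg.
Total = 11.151 + 20.577 ≈ 31.728 mg.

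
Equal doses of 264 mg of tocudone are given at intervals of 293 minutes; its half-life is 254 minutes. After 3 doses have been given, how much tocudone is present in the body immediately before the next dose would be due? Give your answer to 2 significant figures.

200 mg

The 3 doses were given 879, 586, 293 minutes ago.
Total = 264·(1/2)^(879/254) + 264·(1/2)^(586/254) + 264·(1/2)^(293/254)
      = 23.98 + 53.346 + 118.67 ≈ 196 mg.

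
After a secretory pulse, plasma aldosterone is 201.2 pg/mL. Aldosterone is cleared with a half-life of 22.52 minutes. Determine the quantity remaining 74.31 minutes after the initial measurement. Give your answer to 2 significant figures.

Number of half-lives: n = 74.31/22.52 ≈ 3.2997.
Remaining = 201.2 × (1/2)^3.2997 = 201.2 × 0.10155 ≈ 20.432 pg/mL.

20 pg/mL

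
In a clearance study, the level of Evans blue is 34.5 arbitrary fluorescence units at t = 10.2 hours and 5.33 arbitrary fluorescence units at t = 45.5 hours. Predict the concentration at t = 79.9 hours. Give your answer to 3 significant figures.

Over Δt = 45.5 − 10.2 = 35.3 hours, the level fell by a factor of 34.5/5.33 ≈ 6.4728.
n = log₂(6.4728) ≈ 2.6944 half-lives, so t½ = 35.3/2.6944 ≈ 13.101 hours.
From t = 45.5 to t = 79.9: 5.33 × (1/2)^((79.9−45.5)/13.101) ≈ 0.8636 arbitrary fluorescence units.

0.864 arbitrary fluorescence units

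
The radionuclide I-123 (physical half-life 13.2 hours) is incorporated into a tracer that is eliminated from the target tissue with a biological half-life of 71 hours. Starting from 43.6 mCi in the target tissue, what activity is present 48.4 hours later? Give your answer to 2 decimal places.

1/t_eff = 1/t_phys + 1/t_biol = 1/13.2 + 1/71 = 0.089842 per hour.
t_eff = 13.2 × 71 / (13.2 + 71) ≈ 11.131 hours.
Remaining = 43.6 × (1/2)^(48.4/11.131) = 43.6 × (1/2)^4.3484 ≈ 2.1404 mCi.

2.14 mCi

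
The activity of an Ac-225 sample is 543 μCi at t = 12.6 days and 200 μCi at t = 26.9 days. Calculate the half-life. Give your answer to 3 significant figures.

9.92 days

Over Δt = 26.9 − 12.6 = 14.3 days, the level fell by a factor of 543/200 ≈ 2.715.
n = log₂(2.715) ≈ 1.441 half-lives, so t½ = 14.3/1.441 ≈ 9.924 days.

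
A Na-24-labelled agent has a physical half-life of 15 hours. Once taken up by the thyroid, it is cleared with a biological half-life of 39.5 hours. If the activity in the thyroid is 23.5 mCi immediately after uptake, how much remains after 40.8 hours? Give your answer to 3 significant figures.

1.74 mCi

1/t_eff = 1/t_phys + 1/t_biol = 1/15 + 1/39.5 = 0.091983 per hour.
t_eff = 15 × 39.5 / (15 + 39.5) ≈ 10.872 hours.
Remaining = 23.5 × (1/2)^(40.8/10.872) = 23.5 × (1/2)^3.7529 ≈ 1.7431 mCi.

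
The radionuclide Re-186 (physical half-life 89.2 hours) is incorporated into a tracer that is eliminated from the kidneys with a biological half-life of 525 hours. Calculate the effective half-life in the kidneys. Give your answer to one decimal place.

1/t_eff = 1/t_phys + 1/t_biol = 1/89.2 + 1/525 = 0.013116 per hour.
t_eff = 89.2 × 525 / (89.2 + 525) ≈ 76.246 hours.

76.2 hours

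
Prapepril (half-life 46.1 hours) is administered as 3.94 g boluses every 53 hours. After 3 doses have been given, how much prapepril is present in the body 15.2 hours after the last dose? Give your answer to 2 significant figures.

The 3 doses were given 121.2, 68.2, 15.2 hours ago.
Total = 3.94·(1/2)^(121.2/46.1) + 3.94·(1/2)^(68.2/46.1) + 3.94·(1/2)^(15.2/46.1)
      = 0.6369 + 1.413 + 3.135 ≈ 5.185 g.

5.2 g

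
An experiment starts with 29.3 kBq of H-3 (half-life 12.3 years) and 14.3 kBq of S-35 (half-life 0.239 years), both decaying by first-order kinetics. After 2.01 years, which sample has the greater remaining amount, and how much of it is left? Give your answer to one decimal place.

H-3: 29.3 × (1/2)^0.16341 ≈ 26.162 kBq.
S-35: 14.3 × (1/2)^8.41 ≈ 0.04204 kBq.
H-3 has more remaining, at ≈ 26.162 kBq.

H-3, 26.2 kBq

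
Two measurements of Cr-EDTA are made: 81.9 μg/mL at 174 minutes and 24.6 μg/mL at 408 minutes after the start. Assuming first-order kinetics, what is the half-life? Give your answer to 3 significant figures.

Over Δt = 408 − 174 = 234 minutes, the level fell by a factor of 81.9/24.6 ≈ 3.3293.
n = log₂(3.3293) ≈ 1.7352 half-lives, so t½ = 234/1.7352 ≈ 134.85 minutes.

135 minutes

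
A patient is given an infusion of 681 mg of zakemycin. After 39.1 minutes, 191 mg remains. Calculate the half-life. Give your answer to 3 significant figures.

21.3 minutes

A/A₀ = 191/681 ≈ 0.28047.
n = log₂(3.5654) ≈ 1.8341 half-lives elapsed in 39.1 minutes.
t½ = 39.1/1.8341 ≈ 21.319 minutes.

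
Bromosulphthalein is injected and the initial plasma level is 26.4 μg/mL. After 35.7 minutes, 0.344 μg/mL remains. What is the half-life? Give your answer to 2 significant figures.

5.7 minutes

A/A₀ = 0.344/26.4 ≈ 0.01303.
n = log₂(76.744) ≈ 6.262 half-lives elapsed in 35.7 minutes.
t½ = 35.7/6.262 ≈ 5.7011 minutes.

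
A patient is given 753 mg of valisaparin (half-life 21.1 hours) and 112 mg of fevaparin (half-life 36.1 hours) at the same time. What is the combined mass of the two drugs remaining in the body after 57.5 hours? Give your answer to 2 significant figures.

valisaparin: 753 × (1/2)^(57.5/21.1) = 753 × (1/2)^2.7251 ≈ 113.88 mg.
fevaparin: 112 × (1/2)^(57.5/36.1) = 112 × (1/2)^1.5928 ≈ 37.131 mg.
Total = 113.88 + 37.131 ≈ 151.01 mg.

150 mg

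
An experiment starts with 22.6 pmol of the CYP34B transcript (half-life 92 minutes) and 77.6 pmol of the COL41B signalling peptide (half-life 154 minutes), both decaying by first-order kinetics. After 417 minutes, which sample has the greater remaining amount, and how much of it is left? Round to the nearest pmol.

CYP34B transcript: 22.6 × (1/2)^4.5326 ≈ 0.97647 pmol.
COL41B signalling peptide: 77.6 × (1/2)^2.7078 ≈ 11.878 pmol.
COL41B signalling peptide has more remaining, at ≈ 11.878 pmol.

COL41B signalling peptide, 12 pmol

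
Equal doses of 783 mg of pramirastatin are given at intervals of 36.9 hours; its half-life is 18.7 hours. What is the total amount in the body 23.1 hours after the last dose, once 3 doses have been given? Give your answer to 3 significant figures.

439 mg

The 3 doses were given 96.9, 60, 23.1 hours ago.
Total = 783·(1/2)^(96.9/18.7) + 783·(1/2)^(60/18.7) + 783·(1/2)^(23.1/18.7)
      = 21.571 + 84.701 + 332.58 ≈ 438.86 mg.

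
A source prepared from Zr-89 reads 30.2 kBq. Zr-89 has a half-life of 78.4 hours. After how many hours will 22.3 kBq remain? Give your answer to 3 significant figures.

Fraction remaining = 22.3/30.2 ≈ 0.73841.
n = log₂(30.2/22.3) = ln(1.3543)/ln 2 ≈ 0.4375 half-lives.
t = n × t½ = 0.4375 × 78.4 ≈ 34.3 hours.

34.3 hours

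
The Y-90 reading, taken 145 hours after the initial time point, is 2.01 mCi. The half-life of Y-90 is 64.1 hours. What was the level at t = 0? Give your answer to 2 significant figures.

Number of half-lives elapsed: n = 145/64.1 ≈ 2.2621.
A₀ = A × 2^n = 2.01 × 2^2.2621 = 2.01 × 4.7969 ≈ 9.6417 mCi.

9.6 mCi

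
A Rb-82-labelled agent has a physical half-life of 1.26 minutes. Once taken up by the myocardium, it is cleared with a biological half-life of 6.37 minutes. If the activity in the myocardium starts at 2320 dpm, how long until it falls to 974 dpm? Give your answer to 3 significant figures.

1/t_eff = 1/t_phys + 1/t_biol = 1/1.26 + 1/6.37 = 0.95064 per minute.
t_eff = 1.26 × 6.37 / (1.26 + 6.37) ≈ 1.0519 minutes.
n = log₂(2320/974) ≈ 1.2521; t = 1.2521 × 1.0519 ≈ 1.3172 minutes.

1.32 minutes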